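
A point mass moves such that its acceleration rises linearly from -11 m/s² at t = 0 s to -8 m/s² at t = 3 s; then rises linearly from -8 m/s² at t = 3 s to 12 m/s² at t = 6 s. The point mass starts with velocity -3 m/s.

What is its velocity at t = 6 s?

-25.5 m/s

Δv equals the area under the a-t graph; then v = v₀ + Δv.
0–3 s: ½(-11 + -8)(3) = -28.5 m/s
3–6 s: ½(-8 + 12)(3) = 6 m/s
Δv = -22.5 m/s, so v(6) = -3 + (-22.5) = -25.5 m/s.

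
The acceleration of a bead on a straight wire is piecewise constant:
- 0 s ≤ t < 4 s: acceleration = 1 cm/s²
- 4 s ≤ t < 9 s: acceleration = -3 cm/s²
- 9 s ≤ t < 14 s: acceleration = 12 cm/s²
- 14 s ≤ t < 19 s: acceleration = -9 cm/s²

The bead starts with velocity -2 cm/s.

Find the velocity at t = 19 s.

2 cm/s

Δv equals the area under the a-t graph; then v = v₀ + Δv.
0–4 s: 1 × 4 = 4 cm/s
4–9 s: -3 × 5 = -15 cm/s
9–14 s: 12 × 5 = 60 cm/s
14–19 s: -9 × 5 = -45 cm/s
Δv = 4 cm/s, so v(19) = -2 + (4) = 2 cm/s.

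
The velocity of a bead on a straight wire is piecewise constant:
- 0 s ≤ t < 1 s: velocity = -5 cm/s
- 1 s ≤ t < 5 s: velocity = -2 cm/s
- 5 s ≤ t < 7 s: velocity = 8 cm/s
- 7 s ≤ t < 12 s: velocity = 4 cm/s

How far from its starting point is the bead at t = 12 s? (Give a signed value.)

23 cm

Net displacement equals the area under the velocity-time graph (areas below the axis count negative).
0–1 s: -5 × 1 = -5 cm
1–5 s: -2 × 4 = -8 cm
5–7 s: 8 × 2 = 16 cm
7–12 s: 4 × 5 = 20 cm
Net displacement = 23 cm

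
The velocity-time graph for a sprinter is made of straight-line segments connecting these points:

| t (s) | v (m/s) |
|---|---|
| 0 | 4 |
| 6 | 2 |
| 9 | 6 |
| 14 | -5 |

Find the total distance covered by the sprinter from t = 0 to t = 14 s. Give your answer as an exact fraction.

Total distance travelled is ∫|v| dt — sum the magnitudes of each area piece.
0–6 s: |½(4 + 2)(6)| = 18 m
6–9 s: |½(2 + 6)(3)| = 12 m
9–14 s: v = 0 at t = 129/11 s; triangle areas 90/11 + 125/22 = 305/22 m
Total distance = 965/22 m

965/22 m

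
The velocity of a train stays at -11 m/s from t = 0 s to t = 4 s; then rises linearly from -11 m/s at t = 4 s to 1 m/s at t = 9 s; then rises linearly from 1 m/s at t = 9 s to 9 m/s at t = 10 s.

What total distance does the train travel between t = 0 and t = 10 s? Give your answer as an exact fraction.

Total distance travelled is ∫|v| dt — sum the magnitudes of each area piece.
0–4 s: |-11| × 4 = 44 m
4–9 s: v = 0 at t = 103/12 s; triangle areas 605/24 + 5/24 = 305/12 m
9–10 s: |½(1 + 9)(1)| = 5 m
Total distance = 893/12 m

893/12 m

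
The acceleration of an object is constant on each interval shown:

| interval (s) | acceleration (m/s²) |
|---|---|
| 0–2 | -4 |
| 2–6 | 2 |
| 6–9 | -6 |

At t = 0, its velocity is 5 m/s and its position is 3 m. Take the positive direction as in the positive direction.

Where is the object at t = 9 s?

-3 m

On each constant-a segment, Δv = aΔt and Δx = v₀Δt + ½aΔt²; chain segment to segment.
0–2 s: v starts 5 m/s; Δx = 5·2 + ½·-4·2² = 2 m; v ends -3 m/s.
2–6 s: v starts -3 m/s; Δx = -3·4 + ½·2·4² = 4 m; v ends 5 m/s.
6–9 s: v starts 5 m/s; Δx = 5·3 + ½·-6·3² = -12 m; v ends -13 m/s.
x(9) = 3 + Σ Δx = -3 m.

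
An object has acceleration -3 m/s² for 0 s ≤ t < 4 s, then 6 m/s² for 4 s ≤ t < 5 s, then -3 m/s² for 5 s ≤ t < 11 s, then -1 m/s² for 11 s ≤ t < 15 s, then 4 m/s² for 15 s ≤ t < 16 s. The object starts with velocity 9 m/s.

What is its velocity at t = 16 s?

Δv equals the area under the a-t graph; then v = v₀ + Δv.
0–4 s: -3 × 4 = -12 m/s
4–5 s: 6 × 1 = 6 m/s
5–11 s: -3 × 6 = -18 m/s
11–15 s: -1 × 4 = -4 m/s
15–16 s: 4 × 1 = 4 m/s
Δv = -24 m/s, so v(16) = 9 + (-24) = -15 m/s.

-15 m/s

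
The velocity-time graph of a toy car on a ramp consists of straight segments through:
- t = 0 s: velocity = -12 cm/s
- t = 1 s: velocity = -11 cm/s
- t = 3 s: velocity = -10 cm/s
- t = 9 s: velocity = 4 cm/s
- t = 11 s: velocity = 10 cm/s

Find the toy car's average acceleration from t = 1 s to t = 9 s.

Average acceleration = Δv/Δt = (4 − -11)/(9 − 1) = 1.875 cm/s².

1.875 cm/s²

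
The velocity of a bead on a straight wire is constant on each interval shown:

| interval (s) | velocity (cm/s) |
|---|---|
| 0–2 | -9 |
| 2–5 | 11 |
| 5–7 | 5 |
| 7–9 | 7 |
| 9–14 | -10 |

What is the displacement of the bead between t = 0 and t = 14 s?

-11 cm

Net displacement equals the area under the velocity-time graph (areas below the axis count negative).
0–2 s: -9 × 2 = -18 cm
2–5 s: 11 × 3 = 33 cm
5–7 s: 5 × 2 = 10 cm
7–9 s: 7 × 2 = 14 cm
9–14 s: -10 × 5 = -50 cm
Net displacement = -11 cm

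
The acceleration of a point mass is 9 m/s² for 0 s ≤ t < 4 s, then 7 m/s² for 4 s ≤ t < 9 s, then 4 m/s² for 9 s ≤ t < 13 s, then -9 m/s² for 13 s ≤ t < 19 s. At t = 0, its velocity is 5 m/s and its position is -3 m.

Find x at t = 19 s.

On each constant-a segment, Δv = aΔt and Δx = v₀Δt + ½aΔt²; chain segment to segment.
0–4 s: v starts 5 m/s; Δx = 5·4 + ½·9·4² = 92 m; v ends 41 m/s.
4–9 s: v starts 41 m/s; Δx = 41·5 + ½·7·5² = 292.5 m; v ends 76 m/s.
9–13 s: v starts 76 m/s; Δx = 76·4 + ½·4·4² = 336 m; v ends 92 m/s.
13–19 s: v starts 92 m/s; Δx = 92·6 + ½·-9·6² = 390 m; v ends 38 m/s.
x(19) = -3 + Σ Δx = 1107.5 m.

1107.5 m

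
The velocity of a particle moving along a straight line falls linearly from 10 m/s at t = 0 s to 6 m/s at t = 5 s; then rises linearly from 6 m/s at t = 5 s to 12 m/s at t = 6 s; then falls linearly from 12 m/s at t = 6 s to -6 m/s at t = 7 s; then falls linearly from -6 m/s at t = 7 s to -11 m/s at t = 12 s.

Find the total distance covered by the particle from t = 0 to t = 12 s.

96.5 m

Total distance travelled is ∫|v| dt — sum the magnitudes of each area piece.
0–5 s: |½(10 + 6)(5)| = 40 m
5–6 s: |½(6 + 12)(1)| = 9 m
6–7 s: v = 0 at t = 20/3 s; triangle areas 4 + 1 = 5 m
7–12 s: |½(-6 + -11)(5)| = 42.5 m
Total distance = 96.5 m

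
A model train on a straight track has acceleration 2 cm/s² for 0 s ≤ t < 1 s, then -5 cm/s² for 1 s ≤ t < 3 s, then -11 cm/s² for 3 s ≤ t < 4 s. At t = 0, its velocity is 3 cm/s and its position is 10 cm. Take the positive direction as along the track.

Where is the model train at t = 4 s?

On each constant-a segment, Δv = aΔt and Δx = v₀Δt + ½aΔt²; chain segment to segment.
0–1 s: v starts 3 cm/s; Δx = 3·1 + ½·2·1² = 4 cm; v ends 5 cm/s.
1–3 s: v starts 5 cm/s; Δx = 5·2 + ½·-5·2² = 0 cm; v ends -5 cm/s.
3–4 s: v starts -5 cm/s; Δx = -5·1 + ½·-11·1² = -10.5 cm; v ends -16 cm/s.
x(4) = 10 + Σ Δx = 3.5 cm.

3.5 cm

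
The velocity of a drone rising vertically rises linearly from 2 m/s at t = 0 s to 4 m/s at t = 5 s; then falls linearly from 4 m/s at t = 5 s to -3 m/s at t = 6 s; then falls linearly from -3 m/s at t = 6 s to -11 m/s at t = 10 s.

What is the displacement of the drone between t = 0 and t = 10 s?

Net displacement equals the area under the velocity-time graph (areas below the axis count negative).
0–5 s: ½(2 + 4)(5) = 15 m
5–6 s: ½(4 + -3)(1) = 0.5 m
6–10 s: ½(-3 + -11)(4) = -28 m
Net displacement = -12.5 m

-12.5 m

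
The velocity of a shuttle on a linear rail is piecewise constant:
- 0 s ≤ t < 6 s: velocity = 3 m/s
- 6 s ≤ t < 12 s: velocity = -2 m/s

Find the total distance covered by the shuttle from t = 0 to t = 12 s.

Total distance travelled is ∫|v| dt — sum the magnitudes of each area piece.
0–6 s: |3| × 6 = 18 m
6–12 s: |-2| × 6 = 12 m
Total distance = 30 m

30 m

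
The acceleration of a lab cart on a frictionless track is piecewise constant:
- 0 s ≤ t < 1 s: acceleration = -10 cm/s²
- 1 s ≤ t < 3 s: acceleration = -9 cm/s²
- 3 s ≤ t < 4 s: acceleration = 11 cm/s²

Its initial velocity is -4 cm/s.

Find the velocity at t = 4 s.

-21 cm/s

Δv equals the area under the a-t graph; then v = v₀ + Δv.
0–1 s: -10 × 1 = -10 cm/s
1–3 s: -9 × 2 = -18 cm/s
3–4 s: 11 × 1 = 11 cm/s
Δv = -17 cm/s, so v(4) = -4 + (-17) = -21 cm/s.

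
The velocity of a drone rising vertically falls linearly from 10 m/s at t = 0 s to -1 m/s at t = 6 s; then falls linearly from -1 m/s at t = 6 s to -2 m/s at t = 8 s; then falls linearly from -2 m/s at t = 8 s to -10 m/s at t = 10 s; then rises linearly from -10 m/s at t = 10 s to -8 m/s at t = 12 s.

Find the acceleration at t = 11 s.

Acceleration is the slope of the v-t graph on 10–12 s: (-8 − -10)/(12 − 10) = 1 m/s².

1 m/s²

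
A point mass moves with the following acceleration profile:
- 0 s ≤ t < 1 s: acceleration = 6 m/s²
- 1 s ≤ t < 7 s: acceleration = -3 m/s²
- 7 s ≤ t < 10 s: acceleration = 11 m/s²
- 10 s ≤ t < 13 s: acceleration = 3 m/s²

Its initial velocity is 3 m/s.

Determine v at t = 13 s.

33 m/s

Δv equals the area under the a-t graph; then v = v₀ + Δv.
0–1 s: 6 × 1 = 6 m/s
1–7 s: -3 × 6 = -18 m/s
7–10 s: 11 × 3 = 33 m/s
10–13 s: 3 × 3 = 9 m/s
Δv = 30 m/s, so v(13) = 3 + (30) = 33 m/s.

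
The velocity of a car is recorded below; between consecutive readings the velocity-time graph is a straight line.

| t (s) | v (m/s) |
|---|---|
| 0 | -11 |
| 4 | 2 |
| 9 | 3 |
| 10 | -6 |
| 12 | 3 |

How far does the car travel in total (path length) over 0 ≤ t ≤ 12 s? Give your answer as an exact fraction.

510/13 m

Total distance travelled is ∫|v| dt — sum the magnitudes of each area piece.
0–4 s: v = 0 at t = 44/13 s; triangle areas 242/13 + 8/13 = 250/13 m
4–9 s: |½(2 + 3)(5)| = 12.5 m
9–10 s: v = 0 at t = 28/3 s; triangle areas 0.5 + 2 = 2.5 m
10–12 s: v = 0 at t = 34/3 s; triangle areas 4 + 1 = 5 m
Total distance = 510/13 m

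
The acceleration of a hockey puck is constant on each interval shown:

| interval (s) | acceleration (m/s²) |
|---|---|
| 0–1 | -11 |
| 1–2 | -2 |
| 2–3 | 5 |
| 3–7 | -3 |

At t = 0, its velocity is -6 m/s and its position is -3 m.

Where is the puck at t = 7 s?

On each constant-a segment, Δv = aΔt and Δx = v₀Δt + ½aΔt²; chain segment to segment.
0–1 s: v starts -6 m/s; Δx = -6·1 + ½·-11·1² = -11.5 m; v ends -17 m/s.
1–2 s: v starts -17 m/s; Δx = -17·1 + ½·-2·1² = -18 m; v ends -19 m/s.
2–3 s: v starts -19 m/s; Δx = -19·1 + ½·5·1² = -16.5 m; v ends -14 m/s.
3–7 s: v starts -14 m/s; Δx = -14·4 + ½·-3·4² = -80 m; v ends -26 m/s.
x(7) = -3 + Σ Δx = -129 m.

-129 m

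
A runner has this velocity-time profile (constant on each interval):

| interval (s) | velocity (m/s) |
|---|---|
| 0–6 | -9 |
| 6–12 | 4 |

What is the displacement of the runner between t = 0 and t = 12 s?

Displacement is the signed area under the v-t curve.
0–6 s: -9 × 6 = -54 m
6–12 s: 4 × 6 = 24 m
Net displacement = -30 m

-30 m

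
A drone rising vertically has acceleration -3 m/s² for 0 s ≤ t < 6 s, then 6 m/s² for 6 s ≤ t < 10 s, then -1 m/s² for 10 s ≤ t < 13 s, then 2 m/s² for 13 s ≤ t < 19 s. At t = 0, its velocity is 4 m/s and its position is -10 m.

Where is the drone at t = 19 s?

55.5 m

On each constant-a segment, Δv = aΔt and Δx = v₀Δt + ½aΔt²; chain segment to segment.
0–6 s: v starts 4 m/s; Δx = 4·6 + ½·-3·6² = -30 m; v ends -14 m/s.
6–10 s: v starts -14 m/s; Δx = -14·4 + ½·6·4² = -8 m; v ends 10 m/s.
10–13 s: v starts 10 m/s; Δx = 10·3 + ½·-1·3² = 25.5 m; v ends 7 m/s.
13–19 s: v starts 7 m/s; Δx = 7·6 + ½·2·6² = 78 m; v ends 19 m/s.
x(19) = -10 + Σ Δx = 55.5 m.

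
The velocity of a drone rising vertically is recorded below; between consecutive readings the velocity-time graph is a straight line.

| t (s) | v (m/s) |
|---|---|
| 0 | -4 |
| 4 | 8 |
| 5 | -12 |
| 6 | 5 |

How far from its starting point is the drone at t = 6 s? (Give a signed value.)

2.5 m

Displacement is the signed area under the v-t curve.
0–4 s: ½(-4 + 8)(4) = 8 m
4–5 s: ½(8 + -12)(1) = -2 m
5–6 s: ½(-12 + 5)(1) = -3.5 m
Net displacement = 2.5 m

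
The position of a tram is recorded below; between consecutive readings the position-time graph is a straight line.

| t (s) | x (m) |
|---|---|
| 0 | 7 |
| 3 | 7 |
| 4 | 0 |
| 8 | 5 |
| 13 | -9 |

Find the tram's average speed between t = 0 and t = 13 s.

Average speed = (total path length)/(elapsed time); on a piecewise-linear x-t graph the path length is Σ|Δx|.
0–3 s: |Δx| = |7 − 7| = 0 m
3–4 s: |Δx| = |0 − 7| = 7 m
4–8 s: |Δx| = |5 − 0| = 5 m
8–13 s: |Δx| = |-9 − 5| = 14 m
Total path = 26 m; average speed = 26/13 = 2 m/s.

2 m/s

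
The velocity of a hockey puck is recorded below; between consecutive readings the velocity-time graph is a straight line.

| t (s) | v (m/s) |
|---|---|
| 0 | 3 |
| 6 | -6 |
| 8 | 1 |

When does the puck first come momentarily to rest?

t = 2 s

v changes sign on 0–6 s (from 3 to -6); the graph is linear there, so v = 0 at t = 0 + (-3)·(6 − 0)/(-6 − 3) = 2 s.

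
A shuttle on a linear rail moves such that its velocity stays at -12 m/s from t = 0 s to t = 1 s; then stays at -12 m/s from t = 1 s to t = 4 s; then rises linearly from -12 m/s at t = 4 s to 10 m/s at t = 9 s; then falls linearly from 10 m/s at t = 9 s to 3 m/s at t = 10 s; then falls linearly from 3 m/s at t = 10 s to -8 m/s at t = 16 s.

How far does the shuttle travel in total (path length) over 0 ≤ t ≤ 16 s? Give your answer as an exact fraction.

2247/22 m

Distance (not displacement) is the total path length: add the absolute areas under v-t.
0–1 s: |-12| × 1 = 12 m
1–4 s: |-12| × 3 = 36 m
4–9 s: v = 0 at t = 74/11 s; triangle areas 180/11 + 125/11 = 305/11 m
9–10 s: |½(10 + 3)(1)| = 6.5 m
10–16 s: v = 0 at t = 128/11 s; triangle areas 27/11 + 192/11 = 219/11 m
Total distance = 2247/22 m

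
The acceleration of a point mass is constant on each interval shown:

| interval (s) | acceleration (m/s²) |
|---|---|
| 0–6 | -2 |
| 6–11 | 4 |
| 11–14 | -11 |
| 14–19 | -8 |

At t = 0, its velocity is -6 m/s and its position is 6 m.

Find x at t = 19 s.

On each constant-a segment, Δv = aΔt and Δx = v₀Δt + ½aΔt²; chain segment to segment.
0–6 s: v starts -6 m/s; Δx = -6·6 + ½·-2·6² = -72 m; v ends -18 m/s.
6–11 s: v starts -18 m/s; Δx = -18·5 + ½·4·5² = -40 m; v ends 2 m/s.
11–14 s: v starts 2 m/s; Δx = 2·3 + ½·-11·3² = -43.5 m; v ends -31 m/s.
14–19 s: v starts -31 m/s; Δx = -31·5 + ½·-8·5² = -255 m; v ends -71 m/s.
x(19) = 6 + Σ Δx = -404.5 m.

-404.5 m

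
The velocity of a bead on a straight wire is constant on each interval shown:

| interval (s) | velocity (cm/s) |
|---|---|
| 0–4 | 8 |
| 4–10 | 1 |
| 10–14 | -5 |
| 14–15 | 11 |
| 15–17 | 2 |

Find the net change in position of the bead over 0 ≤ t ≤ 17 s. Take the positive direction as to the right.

Displacement is the signed area under the v-t curve.
0–4 s: 8 × 4 = 32 cm
4–10 s: 1 × 6 = 6 cm
10–14 s: -5 × 4 = -20 cm
14–15 s: 11 × 1 = 11 cm
15–17 s: 2 × 2 = 4 cm
Net displacement = 33 cm

33 cm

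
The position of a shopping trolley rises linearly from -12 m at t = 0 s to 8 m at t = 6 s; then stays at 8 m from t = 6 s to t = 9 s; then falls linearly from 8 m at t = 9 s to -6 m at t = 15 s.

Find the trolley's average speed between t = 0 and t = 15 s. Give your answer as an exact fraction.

34/15 m/s

Average speed = (total path length)/(elapsed time); on a piecewise-linear x-t graph the path length is Σ|Δx|.
0–6 s: |Δx| = |8 − -12| = 20 m
6–9 s: |Δx| = |8 − 8| = 0 m
9–15 s: |Δx| = |-6 − 8| = 14 m
Total path = 34 m; average speed = 34/15 = 34/15 m/s.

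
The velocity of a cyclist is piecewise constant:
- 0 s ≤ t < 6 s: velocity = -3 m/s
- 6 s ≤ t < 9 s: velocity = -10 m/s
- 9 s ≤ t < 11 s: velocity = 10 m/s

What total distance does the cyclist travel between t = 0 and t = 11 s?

Distance (not displacement) is the total path length: add the absolute areas under v-t.
0–6 s: |-3| × 6 = 18 m
6–9 s: |-10| × 3 = 30 m
9–11 s: |10| × 2 = 20 m
Total distance = 68 m

68 m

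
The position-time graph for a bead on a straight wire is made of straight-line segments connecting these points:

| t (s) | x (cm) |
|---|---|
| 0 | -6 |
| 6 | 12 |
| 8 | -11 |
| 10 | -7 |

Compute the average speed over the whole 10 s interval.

Average speed = (total path length)/(elapsed time); on a piecewise-linear x-t graph the path length is Σ|Δx|.
0–6 s: |Δx| = |12 − -6| = 18 cm
6–8 s: |Δx| = |-11 − 12| = 23 cm
8–10 s: |Δx| = |-7 − -11| = 4 cm
Total path = 45 cm; average speed = 45/10 = 4.5 cm/s.

4.5 cm/s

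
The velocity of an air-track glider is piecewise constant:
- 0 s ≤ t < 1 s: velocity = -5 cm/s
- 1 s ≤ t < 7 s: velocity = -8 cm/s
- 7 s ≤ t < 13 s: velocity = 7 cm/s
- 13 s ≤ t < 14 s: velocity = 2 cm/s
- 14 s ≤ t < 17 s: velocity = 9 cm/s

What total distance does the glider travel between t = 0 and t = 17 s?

124 cm

Total distance travelled is ∫|v| dt — sum the magnitudes of each area piece.
0–1 s: |-5| × 1 = 5 cm
1–7 s: |-8| × 6 = 48 cm
7–13 s: |7| × 6 = 42 cm
13–14 s: |2| × 1 = 2 cm
14–17 s: |9| × 3 = 27 cm
Total distance = 124 cm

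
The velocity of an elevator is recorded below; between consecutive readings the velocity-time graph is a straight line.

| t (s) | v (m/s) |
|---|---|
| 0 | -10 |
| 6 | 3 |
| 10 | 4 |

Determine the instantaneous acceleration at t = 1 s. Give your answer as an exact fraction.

13/6 m/s²

Acceleration is the slope of the v-t graph on 0–6 s: (3 − -10)/(6 − 0) = 13/6 m/s².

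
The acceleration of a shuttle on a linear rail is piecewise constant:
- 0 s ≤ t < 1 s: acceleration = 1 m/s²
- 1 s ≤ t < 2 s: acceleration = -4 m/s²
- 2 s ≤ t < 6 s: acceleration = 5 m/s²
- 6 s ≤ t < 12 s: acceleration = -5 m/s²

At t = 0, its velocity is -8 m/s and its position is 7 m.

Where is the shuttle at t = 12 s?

On each constant-a segment, Δv = aΔt and Δx = v₀Δt + ½aΔt²; chain segment to segment.
0–1 s: v starts -8 m/s; Δx = -8·1 + ½·1·1² = -7.5 m; v ends -7 m/s.
1–2 s: v starts -7 m/s; Δx = -7·1 + ½·-4·1² = -9 m; v ends -11 m/s.
2–6 s: v starts -11 m/s; Δx = -11·4 + ½·5·4² = -4 m; v ends 9 m/s.
6–12 s: v starts 9 m/s; Δx = 9·6 + ½·-5·6² = -36 m; v ends -21 m/s.
x(12) = 7 + Σ Δx = -49.5 m.

-49.5 m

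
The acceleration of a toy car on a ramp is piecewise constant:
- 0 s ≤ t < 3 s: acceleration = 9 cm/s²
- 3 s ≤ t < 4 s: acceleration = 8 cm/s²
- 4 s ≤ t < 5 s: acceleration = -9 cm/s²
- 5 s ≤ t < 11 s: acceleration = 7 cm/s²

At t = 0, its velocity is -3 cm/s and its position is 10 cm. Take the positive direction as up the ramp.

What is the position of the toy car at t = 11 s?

361 cm

On each constant-a segment, Δv = aΔt and Δx = v₀Δt + ½aΔt²; chain segment to segment.
0–3 s: v starts -3 cm/s; Δx = -3·3 + ½·9·3² = 31.5 cm; v ends 24 cm/s.
3–4 s: v starts 24 cm/s; Δx = 24·1 + ½·8·1² = 28 cm; v ends 32 cm/s.
4–5 s: v starts 32 cm/s; Δx = 32·1 + ½·-9·1² = 27.5 cm; v ends 23 cm/s.
5–11 s: v starts 23 cm/s; Δx = 23·6 + ½·7·6² = 264 cm; v ends 65 cm/s.
x(11) = 10 + Σ Δx = 361 cm.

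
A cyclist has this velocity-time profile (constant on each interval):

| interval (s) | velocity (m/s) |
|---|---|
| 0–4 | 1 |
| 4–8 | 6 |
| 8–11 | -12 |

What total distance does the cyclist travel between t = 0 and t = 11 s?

64 m

Distance (not displacement) is the total path length: add the absolute areas under v-t.
0–4 s: |1| × 4 = 4 m
4–8 s: |6| × 4 = 24 m
8–11 s: |-12| × 3 = 36 m
Total distance = 64 m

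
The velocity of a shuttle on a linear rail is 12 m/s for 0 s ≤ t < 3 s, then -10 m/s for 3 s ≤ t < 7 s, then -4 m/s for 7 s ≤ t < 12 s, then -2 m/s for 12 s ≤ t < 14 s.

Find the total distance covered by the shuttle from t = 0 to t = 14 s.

Distance (not displacement) is the total path length: add the absolute areas under v-t.
0–3 s: |12| × 3 = 36 m
3–7 s: |-10| × 4 = 40 m
7–12 s: |-4| × 5 = 20 m
12–14 s: |-2| × 2 = 4 m
Total distance = 100 m

100 m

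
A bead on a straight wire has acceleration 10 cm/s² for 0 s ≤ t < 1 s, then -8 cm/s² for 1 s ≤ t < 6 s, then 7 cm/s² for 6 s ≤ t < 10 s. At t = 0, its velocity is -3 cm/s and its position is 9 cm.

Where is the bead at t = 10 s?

On each constant-a segment, Δv = aΔt and Δx = v₀Δt + ½aΔt²; chain segment to segment.
0–1 s: v starts -3 cm/s; Δx = -3·1 + ½·10·1² = 2 cm; v ends 7 cm/s.
1–6 s: v starts 7 cm/s; Δx = 7·5 + ½·-8·5² = -65 cm; v ends -33 cm/s.
6–10 s: v starts -33 cm/s; Δx = -33·4 + ½·7·4² = -76 cm; v ends -5 cm/s.
x(10) = 9 + Σ Δx = -130 cm.

-130 cm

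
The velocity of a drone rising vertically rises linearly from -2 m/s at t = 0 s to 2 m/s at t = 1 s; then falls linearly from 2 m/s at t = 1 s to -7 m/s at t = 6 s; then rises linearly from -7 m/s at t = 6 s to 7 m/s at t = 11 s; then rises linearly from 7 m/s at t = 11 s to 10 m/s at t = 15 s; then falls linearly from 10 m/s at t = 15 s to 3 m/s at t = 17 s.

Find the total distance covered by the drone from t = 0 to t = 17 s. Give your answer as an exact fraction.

722/9 m

Distance (not displacement) is the total path length: add the absolute areas under v-t.
0–1 s: v = 0 at t = 0.5 s; triangle areas 0.5 + 0.5 = 1 m
1–6 s: v = 0 at t = 19/9 s; triangle areas 10/9 + 245/18 = 265/18 m
6–11 s: v = 0 at t = 8.5 s; triangle areas 8.75 + 8.75 = 17.5 m
11–15 s: |½(7 + 10)(4)| = 34 m
15–17 s: |½(10 + 3)(2)| = 13 m
Total distance = 722/9 m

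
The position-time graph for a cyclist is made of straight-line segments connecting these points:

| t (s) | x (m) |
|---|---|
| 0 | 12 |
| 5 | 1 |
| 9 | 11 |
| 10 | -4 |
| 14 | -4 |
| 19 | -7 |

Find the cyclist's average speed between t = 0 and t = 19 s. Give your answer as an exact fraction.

39/19 m/s

Average speed = (total path length)/(elapsed time); on a piecewise-linear x-t graph the path length is Σ|Δx|.
0–5 s: |Δx| = |1 − 12| = 11 m
5–9 s: |Δx| = |11 − 1| = 10 m
9–10 s: |Δx| = |-4 − 11| = 15 m
10–14 s: |Δx| = |-4 − -4| = 0 m
14–19 s: |Δx| = |-7 − -4| = 3 m
Total path = 39 m; average speed = 39/19 = 39/19 m/s.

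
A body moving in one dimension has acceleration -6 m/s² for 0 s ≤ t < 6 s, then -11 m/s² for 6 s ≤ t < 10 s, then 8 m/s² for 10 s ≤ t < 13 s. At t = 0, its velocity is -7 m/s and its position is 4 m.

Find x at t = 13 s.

On each constant-a segment, Δv = aΔt and Δx = v₀Δt + ½aΔt²; chain segment to segment.
0–6 s: v starts -7 m/s; Δx = -7·6 + ½·-6·6² = -150 m; v ends -43 m/s.
6–10 s: v starts -43 m/s; Δx = -43·4 + ½·-11·4² = -260 m; v ends -87 m/s.
10–13 s: v starts -87 m/s; Δx = -87·3 + ½·8·3² = -225 m; v ends -63 m/s.
x(13) = 4 + Σ Δx = -631 m.

-631 m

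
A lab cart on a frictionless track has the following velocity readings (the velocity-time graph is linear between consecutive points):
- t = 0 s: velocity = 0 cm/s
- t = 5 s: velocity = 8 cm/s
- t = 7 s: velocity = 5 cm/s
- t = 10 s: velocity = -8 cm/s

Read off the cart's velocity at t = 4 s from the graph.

6.4 cm/s

On 0–5 s the graph is linear from 0 to 8 cm/s: v(4) = 0 + (8 − 0)·(4 − 0)/(5 − 0) = 6.4 cm/s.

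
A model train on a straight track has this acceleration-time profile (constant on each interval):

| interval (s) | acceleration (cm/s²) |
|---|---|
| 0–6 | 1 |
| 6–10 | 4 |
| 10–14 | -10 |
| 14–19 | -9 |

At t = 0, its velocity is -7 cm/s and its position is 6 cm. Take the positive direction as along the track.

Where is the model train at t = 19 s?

On each constant-a segment, Δv = aΔt and Δx = v₀Δt + ½aΔt²; chain segment to segment.
0–6 s: v starts -7 cm/s; Δx = -7·6 + ½·1·6² = -24 cm; v ends -1 cm/s.
6–10 s: v starts -1 cm/s; Δx = -1·4 + ½·4·4² = 28 cm; v ends 15 cm/s.
10–14 s: v starts 15 cm/s; Δx = 15·4 + ½·-10·4² = -20 cm; v ends -25 cm/s.
14–19 s: v starts -25 cm/s; Δx = -25·5 + ½·-9·5² = -237.5 cm; v ends -70 cm/s.
x(19) = 6 + Σ Δx = -247.5 cm.

-247.5 cm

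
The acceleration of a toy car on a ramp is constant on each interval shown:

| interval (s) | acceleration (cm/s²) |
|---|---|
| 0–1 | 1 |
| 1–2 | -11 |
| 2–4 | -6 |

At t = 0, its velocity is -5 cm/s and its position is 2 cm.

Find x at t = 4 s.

-54 cm

On each constant-a segment, Δv = aΔt and Δx = v₀Δt + ½aΔt²; chain segment to segment.
0–1 s: v starts -5 cm/s; Δx = -5·1 + ½·1·1² = -4.5 cm; v ends -4 cm/s.
1–2 s: v starts -4 cm/s; Δx = -4·1 + ½·-11·1² = -9.5 cm; v ends -15 cm/s.
2–4 s: v starts -15 cm/s; Δx = -15·2 + ½·-6·2² = -42 cm; v ends -27 cm/s.
x(4) = 2 + Σ Δx = -54 cm.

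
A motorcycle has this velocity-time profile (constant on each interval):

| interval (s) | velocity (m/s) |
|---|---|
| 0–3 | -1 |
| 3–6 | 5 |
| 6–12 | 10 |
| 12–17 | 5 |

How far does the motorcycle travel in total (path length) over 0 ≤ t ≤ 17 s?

103 m

Distance (not displacement) is the total path length: add the absolute areas under v-t.
0–3 s: |-1| × 3 = 3 m
3–6 s: |5| × 3 = 15 m
6–12 s: |10| × 6 = 60 m
12–17 s: |5| × 5 = 25 m
Total distance = 103 m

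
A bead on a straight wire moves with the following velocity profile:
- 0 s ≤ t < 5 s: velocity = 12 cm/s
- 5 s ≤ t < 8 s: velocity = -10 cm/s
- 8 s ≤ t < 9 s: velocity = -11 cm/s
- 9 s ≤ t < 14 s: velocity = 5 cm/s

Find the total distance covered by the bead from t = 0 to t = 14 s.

126 cm

Distance (not displacement) is the total path length: add the absolute areas under v-t.
0–5 s: |12| × 5 = 60 cm
5–8 s: |-10| × 3 = 30 cm
8–9 s: |-11| × 1 = 11 cm
9–14 s: |5| × 5 = 25 cm
Total distance = 126 cm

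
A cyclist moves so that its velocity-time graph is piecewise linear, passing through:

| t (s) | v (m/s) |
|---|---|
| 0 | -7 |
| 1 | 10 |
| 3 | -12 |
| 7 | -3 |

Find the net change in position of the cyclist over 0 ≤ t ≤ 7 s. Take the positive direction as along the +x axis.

-30.5 m

Net displacement equals the area under the velocity-time graph (areas below the axis count negative).
0–1 s: ½(-7 + 10)(1) = 1.5 m
1–3 s: ½(10 + -12)(2) = -2 m
3–7 s: ½(-12 + -3)(4) = -30 m
Net displacement = -30.5 m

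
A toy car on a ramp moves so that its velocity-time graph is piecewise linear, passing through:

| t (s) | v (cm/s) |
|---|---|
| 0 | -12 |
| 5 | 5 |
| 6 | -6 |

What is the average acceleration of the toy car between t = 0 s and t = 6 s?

1 cm/s²

Average acceleration = Δv/Δt = (-6 − -12)/(6 − 0) = 1 cm/s².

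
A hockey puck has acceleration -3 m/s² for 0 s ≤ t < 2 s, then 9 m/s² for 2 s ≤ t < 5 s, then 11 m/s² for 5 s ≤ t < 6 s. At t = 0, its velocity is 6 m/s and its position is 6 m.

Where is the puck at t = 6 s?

85 m

On each constant-a segment, Δv = aΔt and Δx = v₀Δt + ½aΔt²; chain segment to segment.
0–2 s: v starts 6 m/s; Δx = 6·2 + ½·-3·2² = 6 m; v ends 0 m/s.
2–5 s: v starts 0 m/s; Δx = 0·3 + ½·9·3² = 40.5 m; v ends 27 m/s.
5–6 s: v starts 27 m/s; Δx = 27·1 + ½·11·1² = 32.5 m; v ends 38 m/s.
x(6) = 6 + Σ Δx = 85 m.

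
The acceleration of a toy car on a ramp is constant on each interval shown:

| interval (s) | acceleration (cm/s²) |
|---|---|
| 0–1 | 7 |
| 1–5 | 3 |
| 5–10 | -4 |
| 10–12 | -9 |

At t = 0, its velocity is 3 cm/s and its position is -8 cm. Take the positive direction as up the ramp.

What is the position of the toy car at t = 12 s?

108.5 cm

On each constant-a segment, Δv = aΔt and Δx = v₀Δt + ½aΔt²; chain segment to segment.
0–1 s: v starts 3 cm/s; Δx = 3·1 + ½·7·1² = 6.5 cm; v ends 10 cm/s.
1–5 s: v starts 10 cm/s; Δx = 10·4 + ½·3·4² = 64 cm; v ends 22 cm/s.
5–10 s: v starts 22 cm/s; Δx = 22·5 + ½·-4·5² = 60 cm; v ends 2 cm/s.
10–12 s: v starts 2 cm/s; Δx = 2·2 + ½·-9·2² = -14 cm; v ends -16 cm/s.
x(12) = -8 + Σ Δx = 108.5 cm.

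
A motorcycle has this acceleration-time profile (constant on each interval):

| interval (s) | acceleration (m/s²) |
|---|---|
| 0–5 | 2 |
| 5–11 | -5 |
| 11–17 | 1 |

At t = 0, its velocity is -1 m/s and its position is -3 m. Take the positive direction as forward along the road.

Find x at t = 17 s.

-127 m

On each constant-a segment, Δv = aΔt and Δx = v₀Δt + ½aΔt²; chain segment to segment.
0–5 s: v starts -1 m/s; Δx = -1·5 + ½·2·5² = 20 m; v ends 9 m/s.
5–11 s: v starts 9 m/s; Δx = 9·6 + ½·-5·6² = -36 m; v ends -21 m/s.
11–17 s: v starts -21 m/s; Δx = -21·6 + ½·1·6² = -108 m; v ends -15 m/s.
x(17) = -3 + Σ Δx = -127 m.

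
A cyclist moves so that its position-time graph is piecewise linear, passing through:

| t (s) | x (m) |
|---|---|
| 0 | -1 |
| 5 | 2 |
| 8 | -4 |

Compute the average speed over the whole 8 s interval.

1.125 m/s

Average speed = (total path length)/(elapsed time); on a piecewise-linear x-t graph the path length is Σ|Δx|.
0–5 s: |Δx| = |2 − -1| = 3 m
5–8 s: |Δx| = |-4 − 2| = 6 m
Total path = 9 m; average speed = 9/8 = 1.125 m/s.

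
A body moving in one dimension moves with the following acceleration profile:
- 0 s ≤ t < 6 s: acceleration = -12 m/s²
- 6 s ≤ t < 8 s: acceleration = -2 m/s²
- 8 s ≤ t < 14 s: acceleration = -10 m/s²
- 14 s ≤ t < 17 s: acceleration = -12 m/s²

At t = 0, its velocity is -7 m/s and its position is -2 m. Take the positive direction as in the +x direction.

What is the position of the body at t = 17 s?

-1583 m

On each constant-a segment, Δv = aΔt and Δx = v₀Δt + ½aΔt²; chain segment to segment.
0–6 s: v starts -7 m/s; Δx = -7·6 + ½·-12·6² = -258 m; v ends -79 m/s.
6–8 s: v starts -79 m/s; Δx = -79·2 + ½·-2·2² = -162 m; v ends -83 m/s.
8–14 s: v starts -83 m/s; Δx = -83·6 + ½·-10·6² = -678 m; v ends -143 m/s.
14–17 s: v starts -143 m/s; Δx = -143·3 + ½·-12·3² = -483 m; v ends -179 m/s.
x(17) = -2 + Σ Δx = -1583 m.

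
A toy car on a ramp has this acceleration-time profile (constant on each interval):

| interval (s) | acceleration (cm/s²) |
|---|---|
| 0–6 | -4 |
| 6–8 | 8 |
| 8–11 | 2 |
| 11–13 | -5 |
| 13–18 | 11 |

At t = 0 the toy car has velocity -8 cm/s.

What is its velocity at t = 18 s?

Δv equals the area under the a-t graph; then v = v₀ + Δv.
0–6 s: -4 × 6 = -24 cm/s
6–8 s: 8 × 2 = 16 cm/s
8–11 s: 2 × 3 = 6 cm/s
11–13 s: -5 × 2 = -10 cm/s
13–18 s: 11 × 5 = 55 cm/s
Δv = 43 cm/s, so v(18) = -8 + (43) = 35 cm/s.

35 cm/s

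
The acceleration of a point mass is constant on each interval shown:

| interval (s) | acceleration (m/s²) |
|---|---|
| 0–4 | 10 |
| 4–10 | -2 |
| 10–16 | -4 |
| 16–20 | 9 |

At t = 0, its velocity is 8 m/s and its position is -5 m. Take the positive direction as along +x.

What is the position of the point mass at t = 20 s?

On each constant-a segment, Δv = aΔt and Δx = v₀Δt + ½aΔt²; chain segment to segment.
0–4 s: v starts 8 m/s; Δx = 8·4 + ½·10·4² = 112 m; v ends 48 m/s.
4–10 s: v starts 48 m/s; Δx = 48·6 + ½·-2·6² = 252 m; v ends 36 m/s.
10–16 s: v starts 36 m/s; Δx = 36·6 + ½·-4·6² = 144 m; v ends 12 m/s.
16–20 s: v starts 12 m/s; Δx = 12·4 + ½·9·4² = 120 m; v ends 48 m/s.
x(20) = -5 + Σ Δx = 623 m.

623 m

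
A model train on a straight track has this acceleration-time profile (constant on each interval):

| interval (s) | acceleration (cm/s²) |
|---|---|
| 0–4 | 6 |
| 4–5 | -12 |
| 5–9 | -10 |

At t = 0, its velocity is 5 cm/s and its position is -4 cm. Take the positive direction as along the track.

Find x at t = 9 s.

75 cm

On each constant-a segment, Δv = aΔt and Δx = v₀Δt + ½aΔt²; chain segment to segment.
0–4 s: v starts 5 cm/s; Δx = 5·4 + ½·6·4² = 68 cm; v ends 29 cm/s.
4–5 s: v starts 29 cm/s; Δx = 29·1 + ½·-12·1² = 23 cm; v ends 17 cm/s.
5–9 s: v starts 17 cm/s; Δx = 17·4 + ½·-10·4² = -12 cm; v ends -23 cm/s.
x(9) = -4 + Σ Δx = 75 cm.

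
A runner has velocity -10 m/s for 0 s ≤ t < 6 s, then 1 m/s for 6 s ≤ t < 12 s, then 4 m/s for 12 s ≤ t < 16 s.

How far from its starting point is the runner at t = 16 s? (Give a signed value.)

Net displacement equals the area under the velocity-time graph (areas below the axis count negative).
0–6 s: -10 × 6 = -60 m
6–12 s: 1 × 6 = 6 m
12–16 s: 4 × 4 = 16 m
Net displacement = -38 m

-38 m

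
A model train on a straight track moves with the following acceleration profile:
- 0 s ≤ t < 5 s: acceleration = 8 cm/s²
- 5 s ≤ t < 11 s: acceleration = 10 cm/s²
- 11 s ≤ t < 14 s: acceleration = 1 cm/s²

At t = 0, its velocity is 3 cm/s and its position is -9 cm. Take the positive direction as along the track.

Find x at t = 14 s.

857.5 cm

On each constant-a segment, Δv = aΔt and Δx = v₀Δt + ½aΔt²; chain segment to segment.
0–5 s: v starts 3 cm/s; Δx = 3·5 + ½·8·5² = 115 cm; v ends 43 cm/s.
5–11 s: v starts 43 cm/s; Δx = 43·6 + ½·10·6² = 438 cm; v ends 103 cm/s.
11–14 s: v starts 103 cm/s; Δx = 103·3 + ½·1·3² = 313.5 cm; v ends 106 cm/s.
x(14) = -9 + Σ Δx = 857.5 cm.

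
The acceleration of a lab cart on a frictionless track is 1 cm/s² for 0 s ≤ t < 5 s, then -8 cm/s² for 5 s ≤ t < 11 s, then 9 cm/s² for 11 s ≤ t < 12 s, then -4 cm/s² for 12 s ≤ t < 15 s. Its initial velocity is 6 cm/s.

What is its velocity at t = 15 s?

Δv equals the area under the a-t graph; then v = v₀ + Δv.
0–5 s: 1 × 5 = 5 cm/s
5–11 s: -8 × 6 = -48 cm/s
11–12 s: 9 × 1 = 9 cm/s
12–15 s: -4 × 3 = -12 cm/s
Δv = -46 cm/s, so v(15) = 6 + (-46) = -40 cm/s.

-40 cm/s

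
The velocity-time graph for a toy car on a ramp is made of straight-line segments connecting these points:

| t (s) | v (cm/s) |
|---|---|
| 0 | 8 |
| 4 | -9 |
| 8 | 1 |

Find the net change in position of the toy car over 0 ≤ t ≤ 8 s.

Net displacement equals the area under the velocity-time graph (areas below the axis count negative).
0–4 s: ½(8 + -9)(4) = -2 cm
4–8 s: ½(-9 + 1)(4) = -16 cm
Net displacement = -18 cm

-18 cm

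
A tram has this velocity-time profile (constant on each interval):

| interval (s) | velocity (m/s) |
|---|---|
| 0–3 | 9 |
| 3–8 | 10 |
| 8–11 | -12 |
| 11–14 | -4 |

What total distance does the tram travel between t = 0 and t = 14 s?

Distance (not displacement) is the total path length: add the absolute areas under v-t.
0–3 s: |9| × 3 = 27 m
3–8 s: |10| × 5 = 50 m
8–11 s: |-12| × 3 = 36 m
11–14 s: |-4| × 3 = 12 m
Total distance = 125 m

125 m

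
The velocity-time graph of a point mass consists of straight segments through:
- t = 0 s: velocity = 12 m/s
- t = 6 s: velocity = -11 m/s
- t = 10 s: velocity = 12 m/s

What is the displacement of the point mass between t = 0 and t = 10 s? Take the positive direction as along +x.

5 m

Displacement is the signed area under the v-t curve.
0–6 s: ½(12 + -11)(6) = 3 m
6–10 s: ½(-11 + 12)(4) = 2 m
Net displacement = 5 m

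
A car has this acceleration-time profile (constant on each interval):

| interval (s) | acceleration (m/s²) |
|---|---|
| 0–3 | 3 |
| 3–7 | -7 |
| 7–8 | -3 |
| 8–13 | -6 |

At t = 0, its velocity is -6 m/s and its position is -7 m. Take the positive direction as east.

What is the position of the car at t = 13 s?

On each constant-a segment, Δv = aΔt and Δx = v₀Δt + ½aΔt²; chain segment to segment.
0–3 s: v starts -6 m/s; Δx = -6·3 + ½·3·3² = -4.5 m; v ends 3 m/s.
3–7 s: v starts 3 m/s; Δx = 3·4 + ½·-7·4² = -44 m; v ends -25 m/s.
7–8 s: v starts -25 m/s; Δx = -25·1 + ½·-3·1² = -26.5 m; v ends -28 m/s.
8–13 s: v starts -28 m/s; Δx = -28·5 + ½·-6·5² = -215 m; v ends -58 m/s.
x(13) = -7 + Σ Δx = -297 m.

-297 m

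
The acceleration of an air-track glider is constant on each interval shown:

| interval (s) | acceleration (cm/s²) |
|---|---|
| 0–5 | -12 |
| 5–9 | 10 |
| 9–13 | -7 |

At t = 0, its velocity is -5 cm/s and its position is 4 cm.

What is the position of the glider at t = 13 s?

-507 cm

On each constant-a segment, Δv = aΔt and Δx = v₀Δt + ½aΔt²; chain segment to segment.
0–5 s: v starts -5 cm/s; Δx = -5·5 + ½·-12·5² = -175 cm; v ends -65 cm/s.
5–9 s: v starts -65 cm/s; Δx = -65·4 + ½·10·4² = -180 cm; v ends -25 cm/s.
9–13 s: v starts -25 cm/s; Δx = -25·4 + ½·-7·4² = -156 cm; v ends -53 cm/s.
x(13) = 4 + Σ Δx = -507 cm.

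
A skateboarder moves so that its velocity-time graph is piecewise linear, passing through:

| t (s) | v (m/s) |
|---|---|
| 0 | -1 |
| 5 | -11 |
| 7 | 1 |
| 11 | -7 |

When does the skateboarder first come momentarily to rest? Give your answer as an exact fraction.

t = 41/6 s

v changes sign on 5–7 s (from -11 to 1); the graph is linear there, so v = 0 at t = 5 + (11)·(7 − 5)/(1 − -11) = 41/6 s.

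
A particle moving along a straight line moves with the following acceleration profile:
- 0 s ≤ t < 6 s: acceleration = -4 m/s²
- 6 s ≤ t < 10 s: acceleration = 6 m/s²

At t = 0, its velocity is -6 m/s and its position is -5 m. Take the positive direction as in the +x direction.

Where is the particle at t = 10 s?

On each constant-a segment, Δv = aΔt and Δx = v₀Δt + ½aΔt²; chain segment to segment.
0–6 s: v starts -6 m/s; Δx = -6·6 + ½·-4·6² = -108 m; v ends -30 m/s.
6–10 s: v starts -30 m/s; Δx = -30·4 + ½·6·4² = -72 m; v ends -6 m/s.
x(10) = -5 + Σ Δx = -185 m.

-185 m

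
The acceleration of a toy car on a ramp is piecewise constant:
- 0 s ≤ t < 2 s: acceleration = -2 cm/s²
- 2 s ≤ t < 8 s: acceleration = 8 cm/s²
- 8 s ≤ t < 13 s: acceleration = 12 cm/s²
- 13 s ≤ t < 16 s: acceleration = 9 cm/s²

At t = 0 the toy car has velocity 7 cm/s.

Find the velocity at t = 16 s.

138 cm/s

Δv equals the area under the a-t graph; then v = v₀ + Δv.
0–2 s: -2 × 2 = -4 cm/s
2–8 s: 8 × 6 = 48 cm/s
8–13 s: 12 × 5 = 60 cm/s
13–16 s: 9 × 3 = 27 cm/s
Δv = 131 cm/s, so v(16) = 7 + (131) = 138 cm/s.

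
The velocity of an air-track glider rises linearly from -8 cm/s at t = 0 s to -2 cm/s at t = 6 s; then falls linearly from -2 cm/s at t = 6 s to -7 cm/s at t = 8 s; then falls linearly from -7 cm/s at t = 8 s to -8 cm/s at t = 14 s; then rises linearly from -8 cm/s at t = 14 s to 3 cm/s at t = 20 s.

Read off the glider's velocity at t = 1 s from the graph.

-7 cm/s

On 0–6 s the graph is linear from -8 to -2 cm/s: v(1) = -8 + (-2 − -8)·(1 − 0)/(6 − 0) = -7 cm/s.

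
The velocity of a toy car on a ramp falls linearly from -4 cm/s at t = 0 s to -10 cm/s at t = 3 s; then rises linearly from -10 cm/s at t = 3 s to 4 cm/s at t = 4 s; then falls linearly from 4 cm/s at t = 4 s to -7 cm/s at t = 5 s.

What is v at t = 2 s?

-8 cm/s

On 0–3 s the graph is linear from -4 to -10 cm/s: v(2) = -4 + (-10 − -4)·(2 − 0)/(3 − 0) = -8 cm/s.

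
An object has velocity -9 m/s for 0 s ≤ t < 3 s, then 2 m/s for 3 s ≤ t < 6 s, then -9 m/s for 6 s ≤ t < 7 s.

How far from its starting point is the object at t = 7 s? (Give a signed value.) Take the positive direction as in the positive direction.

-30 m

Displacement is the signed area under the v-t curve.
0–3 s: -9 × 3 = -27 m
3–6 s: 2 × 3 = 6 m
6–7 s: -9 × 1 = -9 m
Net displacement = -30 m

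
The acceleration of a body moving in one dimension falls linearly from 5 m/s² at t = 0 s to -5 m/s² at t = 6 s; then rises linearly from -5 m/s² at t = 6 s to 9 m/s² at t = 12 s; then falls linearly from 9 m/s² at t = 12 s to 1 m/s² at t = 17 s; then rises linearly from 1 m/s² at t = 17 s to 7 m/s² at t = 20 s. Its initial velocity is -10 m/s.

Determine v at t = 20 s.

39 m/s

Δv equals the area under the a-t graph; then v = v₀ + Δv.
0–6 s: ½(5 + -5)(6) = 0 m/s
6–12 s: ½(-5 + 9)(6) = 12 m/s
12–17 s: ½(9 + 1)(5) = 25 m/s
17–20 s: ½(1 + 7)(3) = 12 m/s
Δv = 49 m/s, so v(20) = -10 + (49) = 39 m/s.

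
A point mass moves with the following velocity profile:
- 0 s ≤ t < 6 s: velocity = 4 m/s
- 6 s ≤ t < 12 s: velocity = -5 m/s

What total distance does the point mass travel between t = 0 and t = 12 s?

Distance (not displacement) is the total path length: add the absolute areas under v-t.
0–6 s: |4| × 6 = 24 m
6–12 s: |-5| × 6 = 30 m
Total distance = 54 m

54 m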